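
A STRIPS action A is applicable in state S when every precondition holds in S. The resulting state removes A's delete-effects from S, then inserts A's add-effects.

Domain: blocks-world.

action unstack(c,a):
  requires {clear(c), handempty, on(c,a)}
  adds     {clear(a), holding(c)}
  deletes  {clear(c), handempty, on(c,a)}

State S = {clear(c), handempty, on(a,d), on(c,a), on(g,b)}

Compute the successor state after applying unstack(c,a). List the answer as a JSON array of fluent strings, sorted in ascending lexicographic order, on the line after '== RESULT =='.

Compute (S \ del) ∪ add:
  pre ⊆ S: {clear(c), handempty, on(c,a)} ⊆ S  — applicable
  S \ del = {on(a,d), on(g,b)}
  ∪ add   = {clear(a), holding(c), on(a,d), on(g,b)}

== RESULT ==
["clear(a)", "holding(c)", "on(a,d)", "on(g,b)"]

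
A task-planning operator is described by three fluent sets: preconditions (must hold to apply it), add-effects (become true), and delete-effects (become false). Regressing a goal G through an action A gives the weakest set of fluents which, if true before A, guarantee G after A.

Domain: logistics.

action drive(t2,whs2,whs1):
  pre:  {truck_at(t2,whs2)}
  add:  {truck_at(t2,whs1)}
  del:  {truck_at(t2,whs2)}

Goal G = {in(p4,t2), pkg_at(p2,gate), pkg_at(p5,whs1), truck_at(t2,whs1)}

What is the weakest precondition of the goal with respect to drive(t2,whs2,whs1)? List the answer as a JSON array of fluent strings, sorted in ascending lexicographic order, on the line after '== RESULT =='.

Compute (G \ add) ∪ pre:
  G ∩ del = {}  (empty — regression defined)
  G \ add = {in(p4,t2), pkg_at(p2,gate), pkg_at(p5,whs1), truck_at(t2,whs1)} \ {truck_at(t2,whs1)} = {in(p4,t2), pkg_at(p2,gate), pkg_at(p5,whs1)}
  ∪ pre   = {in(p4,t2), pkg_at(p2,gate), pkg_at(p5,whs1)} ∪ {truck_at(t2,whs2)}
          = {in(p4,t2), pkg_at(p2,gate), pkg_at(p5,whs1), truck_at(t2,whs2)}

== RESULT ==
["in(p4,t2)", "pkg_at(p2,gate)", "pkg_at(p5,whs1)", "truck_at(t2,whs2)"]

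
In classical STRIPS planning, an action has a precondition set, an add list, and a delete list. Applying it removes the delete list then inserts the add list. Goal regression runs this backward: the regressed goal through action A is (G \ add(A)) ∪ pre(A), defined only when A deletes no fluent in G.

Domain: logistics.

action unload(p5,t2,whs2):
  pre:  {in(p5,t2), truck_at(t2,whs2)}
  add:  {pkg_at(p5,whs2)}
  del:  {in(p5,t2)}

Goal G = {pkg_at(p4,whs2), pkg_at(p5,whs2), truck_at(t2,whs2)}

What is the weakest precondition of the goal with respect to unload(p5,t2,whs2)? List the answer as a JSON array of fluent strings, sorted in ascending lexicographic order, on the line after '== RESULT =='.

Regress:
  G ∩ del = {}  (empty — regression defined)
  G \ add = {pkg_at(p4,whs2), pkg_at(p5,whs2), truck_at(t2,whs2)} \ {pkg_at(p5,whs2)} = {pkg_at(p4,whs2), truck_at(t2,whs2)}
  ∪ pre   = {pkg_at(p4,whs2), truck_at(t2,whs2)} ∪ {in(p5,t2), truck_at(t2,whs2)}
          = {in(p5,t2), pkg_at(p4,whs2), truck_at(t2,whs2)}

== RESULT ==
["in(p5,t2)", "pkg_at(p4,whs2)", "truck_at(t2,whs2)"]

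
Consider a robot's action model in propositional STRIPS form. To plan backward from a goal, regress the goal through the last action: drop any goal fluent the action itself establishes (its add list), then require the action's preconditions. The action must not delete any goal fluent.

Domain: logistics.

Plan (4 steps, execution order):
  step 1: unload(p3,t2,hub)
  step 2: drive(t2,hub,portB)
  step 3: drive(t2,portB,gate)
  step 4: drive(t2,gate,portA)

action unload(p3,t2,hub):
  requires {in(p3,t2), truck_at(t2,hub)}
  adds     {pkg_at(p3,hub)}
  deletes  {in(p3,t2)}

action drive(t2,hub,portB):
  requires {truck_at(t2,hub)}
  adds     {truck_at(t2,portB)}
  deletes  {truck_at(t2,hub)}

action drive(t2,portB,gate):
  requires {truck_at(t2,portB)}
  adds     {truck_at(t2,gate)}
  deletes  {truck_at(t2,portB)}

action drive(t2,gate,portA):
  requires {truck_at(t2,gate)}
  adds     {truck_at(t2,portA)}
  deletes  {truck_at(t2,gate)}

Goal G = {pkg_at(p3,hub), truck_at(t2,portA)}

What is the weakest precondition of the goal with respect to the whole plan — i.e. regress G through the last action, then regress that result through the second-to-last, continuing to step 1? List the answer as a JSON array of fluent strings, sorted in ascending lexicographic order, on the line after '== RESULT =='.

Regress step by step:
  through step 4 (drive(t2,gate,portA)): drop {truck_at(t2,portA)}, keep {pkg_at(p3,hub)}, require {truck_at(t2,gate)}
    → {pkg_at(p3,hub), truck_at(t2,gate)}
  through step 3 (drive(t2,portB,gate)): drop {truck_at(t2,gate)}, keep {pkg_at(p3,hub)}, require {truck_at(t2,portB)}
    → {pkg_at(p3,hub), truck_at(t2,portB)}
  through step 2 (drive(t2,hub,portB)): drop {truck_at(t2,portB)}, keep {pkg_at(p3,hub)}, require {truck_at(t2,hub)}
    → {pkg_at(p3,hub), truck_at(t2,hub)}
  through step 1 (unload(p3,t2,hub)): drop {pkg_at(p3,hub)}, keep {truck_at(t2,hub)}, require {in(p3,t2), truck_at(t2,hub)}
    → {in(p3,t2), truck_at(t2,hub)}

== RESULT ==
["in(p3,t2)", "truck_at(t2,hub)"]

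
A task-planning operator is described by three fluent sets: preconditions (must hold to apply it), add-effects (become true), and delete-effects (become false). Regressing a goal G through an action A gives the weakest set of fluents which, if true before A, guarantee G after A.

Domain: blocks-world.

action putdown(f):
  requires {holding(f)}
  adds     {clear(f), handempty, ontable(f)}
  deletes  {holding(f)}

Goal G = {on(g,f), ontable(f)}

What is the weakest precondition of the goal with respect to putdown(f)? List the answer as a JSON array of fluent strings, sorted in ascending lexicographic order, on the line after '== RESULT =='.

Compute (G \ add) ∪ pre:
  G ∩ del = {}  (empty — regression defined)
  G \ add = {on(g,f), ontable(f)} \ {clear(f), handempty, ontable(f)} = {on(g,f)}
  ∪ pre   = {on(g,f)} ∪ {holding(f)}
          = {holding(f), on(g,f)}

== RESULT ==
["holding(f)", "on(g,f)"]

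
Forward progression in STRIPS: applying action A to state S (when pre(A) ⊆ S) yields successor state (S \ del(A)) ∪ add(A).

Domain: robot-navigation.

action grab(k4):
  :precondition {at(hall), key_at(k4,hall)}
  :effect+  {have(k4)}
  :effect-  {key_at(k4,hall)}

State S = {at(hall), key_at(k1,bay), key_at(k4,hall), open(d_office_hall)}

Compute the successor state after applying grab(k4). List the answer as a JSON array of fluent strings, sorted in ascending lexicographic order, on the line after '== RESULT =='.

Progress:
  pre ⊆ S: {at(hall), key_at(k4,hall)} ⊆ S  — applicable
  S \ del = {at(hall), key_at(k1,bay), open(d_office_hall)}
  ∪ add   = {at(hall), have(k4), key_at(k1,bay), open(d_office_hall)}

== RESULT ==
["at(hall)", "have(k4)", "key_at(k1,bay)", "open(d_office_hall)"]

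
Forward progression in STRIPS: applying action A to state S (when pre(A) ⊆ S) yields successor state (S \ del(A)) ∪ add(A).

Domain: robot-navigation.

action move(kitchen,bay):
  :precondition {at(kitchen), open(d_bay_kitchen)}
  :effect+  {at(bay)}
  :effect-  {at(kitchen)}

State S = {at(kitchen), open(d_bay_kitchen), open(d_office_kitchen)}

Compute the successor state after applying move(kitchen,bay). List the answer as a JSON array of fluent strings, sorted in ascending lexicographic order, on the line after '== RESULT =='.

Compute (S \ del) ∪ add:
  pre ⊆ S: {at(kitchen), open(d_bay_kitchen)} ⊆ S  — applicable
  S \ del = {open(d_bay_kitchen), open(d_office_kitchen)}
  ∪ add   = {at(bay), open(d_bay_kitchen), open(d_office_kitchen)}

== RESULT ==
["at(bay)", "open(d_bay_kitchen)", "open(d_office_kitchen)"]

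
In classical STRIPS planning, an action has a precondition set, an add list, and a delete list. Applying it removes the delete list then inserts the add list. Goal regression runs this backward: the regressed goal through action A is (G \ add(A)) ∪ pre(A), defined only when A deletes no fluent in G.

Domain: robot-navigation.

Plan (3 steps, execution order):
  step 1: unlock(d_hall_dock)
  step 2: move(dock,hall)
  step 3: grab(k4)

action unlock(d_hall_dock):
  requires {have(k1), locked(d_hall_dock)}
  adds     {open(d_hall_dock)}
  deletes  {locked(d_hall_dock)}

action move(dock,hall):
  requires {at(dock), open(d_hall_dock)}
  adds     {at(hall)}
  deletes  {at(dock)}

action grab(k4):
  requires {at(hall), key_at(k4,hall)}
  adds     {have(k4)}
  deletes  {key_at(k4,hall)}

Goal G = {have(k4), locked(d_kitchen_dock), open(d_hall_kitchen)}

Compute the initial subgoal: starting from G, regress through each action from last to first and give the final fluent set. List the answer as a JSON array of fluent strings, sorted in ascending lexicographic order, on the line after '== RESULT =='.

Regress step by step:
  through step 3 (grab(k4)): drop {have(k4)}, keep {locked(d_kitchen_dock), open(d_hall_kitchen)}, require {at(hall), key_at(k4,hall)}
    → {at(hall), key_at(k4,hall), locked(d_kitchen_dock), open(d_hall_kitchen)}
  through step 2 (move(dock,hall)): drop {at(hall)}, keep {key_at(k4,hall), locked(d_kitchen_dock), open(d_hall_kitchen)}, require {at(dock), open(d_hall_dock)}
    → {at(dock), key_at(k4,hall), locked(d_kitchen_dock), open(d_hall_dock), open(d_hall_kitchen)}
  through step 1 (unlock(d_hall_dock)): drop {open(d_hall_dock)}, keep {at(dock), key_at(k4,hall), locked(d_kitchen_dock), open(d_hall_kitchen)}, require {have(k1), locked(d_hall_dock)}
    → {at(dock), have(k1), key_at(k4,hall), locked(d_hall_dock), locked(d_kitchen_dock), open(d_hall_kitchen)}

== RESULT ==
["at(dock)", "have(k1)", "key_at(k4,hall)", "locked(d_hall_dock)", "locked(d_kitchen_dock)", "open(d_hall_kitchen)"]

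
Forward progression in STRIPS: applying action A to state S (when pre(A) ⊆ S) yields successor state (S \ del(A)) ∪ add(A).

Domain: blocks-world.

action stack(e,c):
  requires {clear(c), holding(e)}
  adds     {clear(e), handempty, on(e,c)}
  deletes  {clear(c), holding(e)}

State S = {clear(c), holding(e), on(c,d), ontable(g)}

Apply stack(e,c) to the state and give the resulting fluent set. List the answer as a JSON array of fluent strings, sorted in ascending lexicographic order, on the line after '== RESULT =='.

Compute (S \ del) ∪ add:
  pre ⊆ S: {clear(c), holding(e)} ⊆ S  — applicable
  S \ del = {on(c,d), ontable(g)}
  ∪ add   = {clear(e), handempty, on(c,d), on(e,c), ontable(g)}

== RESULT ==
["clear(e)", "handempty", "on(c,d)", "on(e,c)", "ontable(g)"]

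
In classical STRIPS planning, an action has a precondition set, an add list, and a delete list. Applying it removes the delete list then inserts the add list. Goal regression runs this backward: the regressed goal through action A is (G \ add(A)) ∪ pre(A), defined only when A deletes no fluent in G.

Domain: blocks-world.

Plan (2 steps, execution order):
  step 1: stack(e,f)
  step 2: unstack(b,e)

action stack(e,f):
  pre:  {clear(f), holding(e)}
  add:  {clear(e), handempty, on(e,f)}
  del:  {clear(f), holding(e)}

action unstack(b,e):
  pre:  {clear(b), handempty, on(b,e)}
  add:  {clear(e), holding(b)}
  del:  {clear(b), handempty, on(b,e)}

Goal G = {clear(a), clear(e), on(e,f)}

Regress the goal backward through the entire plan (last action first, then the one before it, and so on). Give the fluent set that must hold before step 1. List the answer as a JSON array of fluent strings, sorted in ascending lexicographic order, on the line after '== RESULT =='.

Regress step by step:
  through step 2 (unstack(b,e)): drop {clear(e)}, keep {clear(a), on(e,f)}, require {clear(b), handempty, on(b,e)}
    → {clear(a), clear(b), handempty, on(b,e), on(e,f)}
  through step 1 (stack(e,f)): drop {handempty, on(e,f)}, keep {clear(a), clear(b), on(b,e)}, require {clear(f), holding(e)}
    → {clear(a), clear(b), clear(f), holding(e), on(b,e)}

== RESULT ==
["clear(a)", "clear(b)", "clear(f)", "holding(e)", "on(b,e)"]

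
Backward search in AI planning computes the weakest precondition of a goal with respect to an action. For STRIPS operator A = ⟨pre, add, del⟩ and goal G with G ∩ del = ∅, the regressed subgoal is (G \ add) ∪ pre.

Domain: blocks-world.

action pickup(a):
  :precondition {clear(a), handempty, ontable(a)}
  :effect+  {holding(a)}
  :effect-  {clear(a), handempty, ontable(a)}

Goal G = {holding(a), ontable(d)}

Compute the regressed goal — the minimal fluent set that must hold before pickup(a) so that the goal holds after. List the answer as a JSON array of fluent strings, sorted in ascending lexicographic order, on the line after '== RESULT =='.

Compute (G \ add) ∪ pre:
  G ∩ del = {}  (empty — regression defined)
  G \ add = {holding(a), ontable(d)} \ {holding(a)} = {ontable(d)}
  ∪ pre   = {ontable(d)} ∪ {clear(a), handempty, ontable(a)}
          = {clear(a), handempty, ontable(a), ontable(d)}

== RESULT ==
["clear(a)", "handempty", "ontable(a)", "ontable(d)"]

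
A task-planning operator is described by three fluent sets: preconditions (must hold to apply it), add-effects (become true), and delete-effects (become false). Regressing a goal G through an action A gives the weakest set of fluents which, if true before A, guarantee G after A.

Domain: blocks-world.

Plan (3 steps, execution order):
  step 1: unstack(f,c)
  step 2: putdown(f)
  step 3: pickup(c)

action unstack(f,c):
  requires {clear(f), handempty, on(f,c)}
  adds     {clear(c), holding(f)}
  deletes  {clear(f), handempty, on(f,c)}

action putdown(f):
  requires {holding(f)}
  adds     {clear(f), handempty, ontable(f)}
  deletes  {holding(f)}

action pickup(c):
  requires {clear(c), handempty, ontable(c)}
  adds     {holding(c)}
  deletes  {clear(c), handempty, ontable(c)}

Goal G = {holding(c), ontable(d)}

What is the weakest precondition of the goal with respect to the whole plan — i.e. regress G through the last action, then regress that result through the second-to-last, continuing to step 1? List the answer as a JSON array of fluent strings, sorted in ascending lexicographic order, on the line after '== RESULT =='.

Work backward from the goal:
  through step 3 (pickup(c)): drop {holding(c)}, keep {ontable(d)}, require {clear(c), handempty, ontable(c)}
    → {clear(c), handempty, ontable(c), ontable(d)}
  through step 2 (putdown(f)): drop {handempty}, keep {clear(c), ontable(c), ontable(d)}, require {holding(f)}
    → {clear(c), holding(f), ontable(c), ontable(d)}
  through step 1 (unstack(f,c)): drop {clear(c), holding(f)}, keep {ontable(c), ontable(d)}, require {clear(f), handempty, on(f,c)}
    → {clear(f), handempty, on(f,c), ontable(c), ontable(d)}

== RESULT ==
["clear(f)", "handempty", "on(f,c)", "ontable(c)", "ontable(d)"]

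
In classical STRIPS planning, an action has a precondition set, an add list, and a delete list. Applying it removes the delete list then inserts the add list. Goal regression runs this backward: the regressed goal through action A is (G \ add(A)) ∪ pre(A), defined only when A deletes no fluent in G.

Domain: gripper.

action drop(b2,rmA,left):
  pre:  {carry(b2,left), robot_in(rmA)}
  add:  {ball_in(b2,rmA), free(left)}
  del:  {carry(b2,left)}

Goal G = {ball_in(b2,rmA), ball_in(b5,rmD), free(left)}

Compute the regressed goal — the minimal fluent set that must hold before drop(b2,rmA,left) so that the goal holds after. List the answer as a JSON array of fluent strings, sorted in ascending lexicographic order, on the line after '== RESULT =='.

Regress:
  G ∩ del = {}  (empty — regression defined)
  G \ add = {ball_in(b2,rmA), ball_in(b5,rmD), free(left)} \ {ball_in(b2,rmA), free(left)} = {ball_in(b5,rmD)}
  ∪ pre   = {ball_in(b5,rmD)} ∪ {carry(b2,left), robot_in(rmA)}
          = {ball_in(b5,rmD), carry(b2,left), robot_in(rmA)}

== RESULT ==
["ball_in(b5,rmD)", "carry(b2,left)", "robot_in(rmA)"]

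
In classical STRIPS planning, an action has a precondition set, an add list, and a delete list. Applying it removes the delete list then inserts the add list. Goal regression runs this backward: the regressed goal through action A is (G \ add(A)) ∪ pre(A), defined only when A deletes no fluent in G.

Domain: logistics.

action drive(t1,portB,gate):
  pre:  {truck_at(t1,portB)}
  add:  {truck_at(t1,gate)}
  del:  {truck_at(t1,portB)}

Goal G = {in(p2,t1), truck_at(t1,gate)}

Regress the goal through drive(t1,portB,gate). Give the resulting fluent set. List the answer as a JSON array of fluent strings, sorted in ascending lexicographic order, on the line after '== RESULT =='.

Regress:
  G ∩ del = {}  (empty — regression defined)
  G \ add = {in(p2,t1), truck_at(t1,gate)} \ {truck_at(t1,gate)} = {in(p2,t1)}
  ∪ pre   = {in(p2,t1)} ∪ {truck_at(t1,portB)}
          = {in(p2,t1), truck_at(t1,portB)}

== RESULT ==
["in(p2,t1)", "truck_at(t1,portB)"]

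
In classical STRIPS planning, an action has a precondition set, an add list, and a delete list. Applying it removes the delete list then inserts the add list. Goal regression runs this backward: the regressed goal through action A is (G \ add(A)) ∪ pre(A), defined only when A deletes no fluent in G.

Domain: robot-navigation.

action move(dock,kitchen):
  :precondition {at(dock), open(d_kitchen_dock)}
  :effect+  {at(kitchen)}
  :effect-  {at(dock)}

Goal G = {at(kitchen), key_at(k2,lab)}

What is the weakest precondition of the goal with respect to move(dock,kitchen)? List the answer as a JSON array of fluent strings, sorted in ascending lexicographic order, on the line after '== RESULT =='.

Regress:
  G ∩ del = {}  (empty — regression defined)
  G \ add = {at(kitchen), key_at(k2,lab)} \ {at(kitchen)} = {key_at(k2,lab)}
  ∪ pre   = {key_at(k2,lab)} ∪ {at(dock), open(d_kitchen_dock)}
          = {at(dock), key_at(k2,lab), open(d_kitchen_dock)}

== RESULT ==
["at(dock)", "key_at(k2,lab)", "open(d_kitchen_dock)"]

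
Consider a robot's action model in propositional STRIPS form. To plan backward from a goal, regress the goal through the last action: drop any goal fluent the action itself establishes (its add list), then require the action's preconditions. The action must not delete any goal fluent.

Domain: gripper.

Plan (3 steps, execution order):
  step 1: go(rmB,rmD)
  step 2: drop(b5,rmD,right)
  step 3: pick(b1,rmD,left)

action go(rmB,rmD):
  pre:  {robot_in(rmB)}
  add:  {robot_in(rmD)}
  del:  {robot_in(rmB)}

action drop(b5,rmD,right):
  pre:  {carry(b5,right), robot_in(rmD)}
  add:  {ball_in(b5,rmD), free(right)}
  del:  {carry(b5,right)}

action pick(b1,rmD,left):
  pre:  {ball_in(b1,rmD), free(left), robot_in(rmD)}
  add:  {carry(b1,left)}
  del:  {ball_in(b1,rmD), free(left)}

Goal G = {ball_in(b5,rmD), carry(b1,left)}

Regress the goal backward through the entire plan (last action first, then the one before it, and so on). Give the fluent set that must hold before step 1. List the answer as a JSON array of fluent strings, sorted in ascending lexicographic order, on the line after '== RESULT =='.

Work backward from the goal:
  through step 3 (pick(b1,rmD,left)): drop {carry(b1,left)}, keep {ball_in(b5,rmD)}, require {ball_in(b1,rmD), free(left), robot_in(rmD)}
    → {ball_in(b1,rmD), ball_in(b5,rmD), free(left), robot_in(rmD)}
  through step 2 (drop(b5,rmD,right)): drop {ball_in(b5,rmD)}, keep {ball_in(b1,rmD), free(left), robot_in(rmD)}, require {carry(b5,right), robot_in(rmD)}
    → {ball_in(b1,rmD), carry(b5,right), free(left), robot_in(rmD)}
  through step 1 (go(rmB,rmD)): drop {robot_in(rmD)}, keep {ball_in(b1,rmD), carry(b5,right), free(left)}, require {robot_in(rmB)}
    → {ball_in(b1,rmD), carry(b5,right), free(left), robot_in(rmB)}

== RESULT ==
["ball_in(b1,rmD)", "carry(b5,right)", "free(left)", "robot_in(rmB)"]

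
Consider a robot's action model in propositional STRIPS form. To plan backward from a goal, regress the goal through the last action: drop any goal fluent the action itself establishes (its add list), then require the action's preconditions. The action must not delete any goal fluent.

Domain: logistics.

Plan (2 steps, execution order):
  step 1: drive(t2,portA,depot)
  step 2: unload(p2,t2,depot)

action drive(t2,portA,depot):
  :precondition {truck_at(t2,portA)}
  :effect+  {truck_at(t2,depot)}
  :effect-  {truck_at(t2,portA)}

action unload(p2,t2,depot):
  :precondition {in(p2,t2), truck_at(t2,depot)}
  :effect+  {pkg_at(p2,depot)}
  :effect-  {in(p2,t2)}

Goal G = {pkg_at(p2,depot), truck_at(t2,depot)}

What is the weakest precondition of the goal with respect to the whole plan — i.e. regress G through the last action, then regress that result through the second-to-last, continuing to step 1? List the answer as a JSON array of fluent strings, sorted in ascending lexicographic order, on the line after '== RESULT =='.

Work backward from the goal:
  through step 2 (unload(p2,t2,depot)): drop {pkg_at(p2,depot)}, keep {truck_at(t2,depot)}, require {in(p2,t2), truck_at(t2,depot)}
    → {in(p2,t2), truck_at(t2,depot)}
  through step 1 (drive(t2,portA,depot)): drop {truck_at(t2,depot)}, keep {in(p2,t2)}, require {truck_at(t2,portA)}
    → {in(p2,t2), truck_at(t2,portA)}

== RESULT ==
["in(p2,t2)", "truck_at(t2,portA)"]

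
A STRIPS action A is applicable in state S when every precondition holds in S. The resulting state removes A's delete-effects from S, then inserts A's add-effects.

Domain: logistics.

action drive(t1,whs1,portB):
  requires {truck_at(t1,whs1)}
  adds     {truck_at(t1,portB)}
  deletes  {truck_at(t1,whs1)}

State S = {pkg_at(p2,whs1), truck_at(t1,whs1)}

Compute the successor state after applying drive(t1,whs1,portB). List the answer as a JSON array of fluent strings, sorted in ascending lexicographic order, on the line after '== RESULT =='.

Compute (S \ del) ∪ add:
  pre ⊆ S: {truck_at(t1,whs1)} ⊆ S  — applicable
  S \ del = {pkg_at(p2,whs1)}
  ∪ add   = {pkg_at(p2,whs1), truck_at(t1,portB)}

== RESULT ==
["pkg_at(p2,whs1)", "truck_at(t1,portB)"]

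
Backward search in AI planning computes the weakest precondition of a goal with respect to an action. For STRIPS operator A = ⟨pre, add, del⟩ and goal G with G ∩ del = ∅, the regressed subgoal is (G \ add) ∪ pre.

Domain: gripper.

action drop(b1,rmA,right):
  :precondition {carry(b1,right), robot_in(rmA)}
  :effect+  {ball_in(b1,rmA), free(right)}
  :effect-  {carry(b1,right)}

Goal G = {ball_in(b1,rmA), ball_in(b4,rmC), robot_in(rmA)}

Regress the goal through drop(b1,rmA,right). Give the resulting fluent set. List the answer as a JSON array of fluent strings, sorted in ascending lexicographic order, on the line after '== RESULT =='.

Compute (G \ add) ∪ pre:
  G ∩ del = {}  (empty — regression defined)
  G \ add = {ball_in(b1,rmA), ball_in(b4,rmC), robot_in(rmA)} \ {ball_in(b1,rmA), free(right)} = {ball_in(b4,rmC), robot_in(rmA)}
  ∪ pre   = {ball_in(b4,rmC), robot_in(rmA)} ∪ {carry(b1,right), robot_in(rmA)}
          = {ball_in(b4,rmC), carry(b1,right), robot_in(rmA)}

== RESULT ==
["ball_in(b4,rmC)", "carry(b1,right)", "robot_in(rmA)"]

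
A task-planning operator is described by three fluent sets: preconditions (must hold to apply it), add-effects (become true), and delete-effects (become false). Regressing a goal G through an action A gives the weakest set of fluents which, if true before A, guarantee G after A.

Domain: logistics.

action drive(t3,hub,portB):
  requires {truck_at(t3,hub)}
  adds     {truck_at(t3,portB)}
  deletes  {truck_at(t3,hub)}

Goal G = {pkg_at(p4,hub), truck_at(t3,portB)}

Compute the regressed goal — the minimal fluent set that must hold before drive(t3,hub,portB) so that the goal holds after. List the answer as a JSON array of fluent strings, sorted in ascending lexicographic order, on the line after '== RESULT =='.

Regress:
  G ∩ del = {}  (empty — regression defined)
  G \ add = {pkg_at(p4,hub), truck_at(t3,portB)} \ {truck_at(t3,portB)} = {pkg_at(p4,hub)}
  ∪ pre   = {pkg_at(p4,hub)} ∪ {truck_at(t3,hub)}
          = {pkg_at(p4,hub), truck_at(t3,hub)}

== RESULT ==
["pkg_at(p4,hub)", "truck_at(t3,hub)"]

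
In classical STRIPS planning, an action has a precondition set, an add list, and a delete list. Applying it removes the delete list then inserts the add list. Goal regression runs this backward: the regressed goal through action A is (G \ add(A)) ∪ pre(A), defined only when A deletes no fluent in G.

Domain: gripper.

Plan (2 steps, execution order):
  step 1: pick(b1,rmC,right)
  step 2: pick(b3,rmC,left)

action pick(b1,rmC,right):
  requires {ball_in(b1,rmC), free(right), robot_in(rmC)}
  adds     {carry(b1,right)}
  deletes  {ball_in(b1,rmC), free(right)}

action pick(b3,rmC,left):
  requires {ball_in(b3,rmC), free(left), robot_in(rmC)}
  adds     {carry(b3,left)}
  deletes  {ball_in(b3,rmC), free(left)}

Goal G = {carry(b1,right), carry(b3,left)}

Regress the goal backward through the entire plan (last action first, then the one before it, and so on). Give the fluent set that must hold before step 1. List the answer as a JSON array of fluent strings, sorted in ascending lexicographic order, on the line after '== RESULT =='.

Work backward from the goal:
  through step 2 (pick(b3,rmC,left)): drop {carry(b3,left)}, keep {carry(b1,right)}, require {ball_in(b3,rmC), free(left), robot_in(rmC)}
    → {ball_in(b3,rmC), carry(b1,right), free(left), robot_in(rmC)}
  through step 1 (pick(b1,rmC,right)): drop {carry(b1,right)}, keep {ball_in(b3,rmC), free(left), robot_in(rmC)}, require {ball_in(b1,rmC), free(right), robot_in(rmC)}
    → {ball_in(b1,rmC), ball_in(b3,rmC), free(left), free(right), robot_in(rmC)}

== RESULT ==
["ball_in(b1,rmC)", "ball_in(b3,rmC)", "free(left)", "free(right)", "robot_in(rmC)"]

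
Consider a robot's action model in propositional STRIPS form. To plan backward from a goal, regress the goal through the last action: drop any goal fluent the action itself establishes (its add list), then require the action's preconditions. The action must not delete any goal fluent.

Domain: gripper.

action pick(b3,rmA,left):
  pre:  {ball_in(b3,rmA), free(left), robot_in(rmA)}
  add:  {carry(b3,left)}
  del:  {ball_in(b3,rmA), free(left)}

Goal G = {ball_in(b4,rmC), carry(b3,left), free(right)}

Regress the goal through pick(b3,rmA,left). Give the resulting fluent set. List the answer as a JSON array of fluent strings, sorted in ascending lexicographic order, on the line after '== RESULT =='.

Compute (G \ add) ∪ pre:
  G ∩ del = {}  (empty — regression defined)
  G \ add = {ball_in(b4,rmC), carry(b3,left), free(right)} \ {carry(b3,left)} = {ball_in(b4,rmC), free(right)}
  ∪ pre   = {ball_in(b4,rmC), free(right)} ∪ {ball_in(b3,rmA), free(left), robot_in(rmA)}
          = {ball_in(b3,rmA), ball_in(b4,rmC), free(left), free(right), robot_in(rmA)}

== RESULT ==
["ball_in(b3,rmA)", "ball_in(b4,rmC)", "free(left)", "free(right)", "robot_in(rmA)"]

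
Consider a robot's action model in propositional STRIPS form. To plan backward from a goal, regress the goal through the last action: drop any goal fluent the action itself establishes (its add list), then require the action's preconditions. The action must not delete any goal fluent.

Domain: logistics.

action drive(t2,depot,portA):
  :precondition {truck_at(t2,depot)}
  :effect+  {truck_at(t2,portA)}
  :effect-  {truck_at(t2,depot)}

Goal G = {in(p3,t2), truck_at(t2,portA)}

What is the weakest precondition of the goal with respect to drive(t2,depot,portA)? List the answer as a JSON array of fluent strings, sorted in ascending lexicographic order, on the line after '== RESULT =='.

Compute (G \ add) ∪ pre:
  G ∩ del = {}  (empty — regression defined)
  G \ add = {in(p3,t2), truck_at(t2,portA)} \ {truck_at(t2,portA)} = {in(p3,t2)}
  ∪ pre   = {in(p3,t2)} ∪ {truck_at(t2,depot)}
          = {in(p3,t2), truck_at(t2,depot)}

== RESULT ==
["in(p3,t2)", "truck_at(t2,depot)"]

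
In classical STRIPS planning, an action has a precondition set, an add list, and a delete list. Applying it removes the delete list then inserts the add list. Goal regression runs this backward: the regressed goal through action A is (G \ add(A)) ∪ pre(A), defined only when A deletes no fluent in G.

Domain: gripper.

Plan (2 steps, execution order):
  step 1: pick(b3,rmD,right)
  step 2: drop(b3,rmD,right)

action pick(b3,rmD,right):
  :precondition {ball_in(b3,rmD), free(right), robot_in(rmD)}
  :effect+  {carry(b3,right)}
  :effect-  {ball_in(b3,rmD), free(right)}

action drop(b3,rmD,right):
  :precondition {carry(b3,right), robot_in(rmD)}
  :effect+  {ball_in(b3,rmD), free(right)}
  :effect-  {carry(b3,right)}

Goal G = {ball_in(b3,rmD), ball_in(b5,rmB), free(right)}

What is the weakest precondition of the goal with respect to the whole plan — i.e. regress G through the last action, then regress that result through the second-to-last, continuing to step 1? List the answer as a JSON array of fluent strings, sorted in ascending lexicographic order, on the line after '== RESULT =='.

Work backward from the goal:
  through step 2 (drop(b3,rmD,right)): drop {ball_in(b3,rmD), free(right)}, keep {ball_in(b5,rmB)}, require {carry(b3,right), robot_in(rmD)}
    → {ball_in(b5,rmB), carry(b3,right), robot_in(rmD)}
  through step 1 (pick(b3,rmD,right)): drop {carry(b3,right)}, keep {ball_in(b5,rmB), robot_in(rmD)}, require {ball_in(b3,rmD), free(right), robot_in(rmD)}
    → {ball_in(b3,rmD), ball_in(b5,rmB), free(right), robot_in(rmD)}

== RESULT ==
["ball_in(b3,rmD)", "ball_in(b5,rmB)", "free(right)", "robot_in(rmD)"]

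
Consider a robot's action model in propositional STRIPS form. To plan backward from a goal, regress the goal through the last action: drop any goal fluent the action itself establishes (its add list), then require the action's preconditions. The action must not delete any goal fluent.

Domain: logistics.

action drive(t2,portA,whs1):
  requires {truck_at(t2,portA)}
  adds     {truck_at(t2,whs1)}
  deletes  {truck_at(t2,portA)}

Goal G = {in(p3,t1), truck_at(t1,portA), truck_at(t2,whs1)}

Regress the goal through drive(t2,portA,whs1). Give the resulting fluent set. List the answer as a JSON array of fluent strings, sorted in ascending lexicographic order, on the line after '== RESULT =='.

Compute (G \ add) ∪ pre:
  G ∩ del = {}  (empty — regression defined)
  G \ add = {in(p3,t1), truck_at(t1,portA), truck_at(t2,whs1)} \ {truck_at(t2,whs1)} = {in(p3,t1), truck_at(t1,portA)}
  ∪ pre   = {in(p3,t1), truck_at(t1,portA)} ∪ {truck_at(t2,portA)}
          = {in(p3,t1), truck_at(t1,portA), truck_at(t2,portA)}

== RESULT ==
["in(p3,t1)", "truck_at(t1,portA)", "truck_at(t2,portA)"]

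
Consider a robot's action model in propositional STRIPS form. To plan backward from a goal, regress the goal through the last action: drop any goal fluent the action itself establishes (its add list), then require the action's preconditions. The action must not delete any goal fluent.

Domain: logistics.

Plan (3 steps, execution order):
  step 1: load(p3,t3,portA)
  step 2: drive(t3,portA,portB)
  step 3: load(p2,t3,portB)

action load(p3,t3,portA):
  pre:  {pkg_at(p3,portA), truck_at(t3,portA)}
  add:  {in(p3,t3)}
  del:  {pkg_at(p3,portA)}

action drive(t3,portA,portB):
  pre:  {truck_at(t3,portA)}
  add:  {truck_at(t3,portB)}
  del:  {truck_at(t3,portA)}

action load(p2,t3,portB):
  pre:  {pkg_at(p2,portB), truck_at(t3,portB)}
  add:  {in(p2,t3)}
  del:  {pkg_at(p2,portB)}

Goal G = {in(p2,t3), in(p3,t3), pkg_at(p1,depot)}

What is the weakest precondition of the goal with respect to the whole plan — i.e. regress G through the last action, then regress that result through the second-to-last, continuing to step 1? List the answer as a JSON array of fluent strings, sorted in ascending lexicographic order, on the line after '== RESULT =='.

Work backward from the goal:
  through step 3 (load(p2,t3,portB)): drop {in(p2,t3)}, keep {in(p3,t3), pkg_at(p1,depot)}, require {pkg_at(p2,portB), truck_at(t3,portB)}
    → {in(p3,t3), pkg_at(p1,depot), pkg_at(p2,portB), truck_at(t3,portB)}
  through step 2 (drive(t3,portA,portB)): drop {truck_at(t3,portB)}, keep {in(p3,t3), pkg_at(p1,depot), pkg_at(p2,portB)}, require {truck_at(t3,portA)}
    → {in(p3,t3), pkg_at(p1,depot), pkg_at(p2,portB), truck_at(t3,portA)}
  through step 1 (load(p3,t3,portA)): drop {in(p3,t3)}, keep {pkg_at(p1,depot), pkg_at(p2,portB), truck_at(t3,portA)}, require {pkg_at(p3,portA), truck_at(t3,portA)}
    → {pkg_at(p1,depot), pkg_at(p2,portB), pkg_at(p3,portA), truck_at(t3,portA)}

== RESULT ==
["pkg_at(p1,depot)", "pkg_at(p2,portB)", "pkg_at(p3,portA)", "truck_at(t3,portA)"]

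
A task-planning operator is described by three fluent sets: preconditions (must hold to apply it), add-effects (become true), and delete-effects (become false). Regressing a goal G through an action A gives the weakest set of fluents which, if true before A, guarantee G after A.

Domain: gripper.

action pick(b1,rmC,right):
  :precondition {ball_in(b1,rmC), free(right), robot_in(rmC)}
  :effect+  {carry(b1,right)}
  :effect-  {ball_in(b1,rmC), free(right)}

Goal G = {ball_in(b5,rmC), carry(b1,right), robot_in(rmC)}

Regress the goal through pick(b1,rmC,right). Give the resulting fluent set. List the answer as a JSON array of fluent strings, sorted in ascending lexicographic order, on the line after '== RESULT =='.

Regress:
  G ∩ del = {}  (empty — regression defined)
  G \ add = {ball_in(b5,rmC), carry(b1,right), robot_in(rmC)} \ {carry(b1,right)} = {ball_in(b5,rmC), robot_in(rmC)}
  ∪ pre   = {ball_in(b5,rmC), robot_in(rmC)} ∪ {ball_in(b1,rmC), free(right), robot_in(rmC)}
          = {ball_in(b1,rmC), ball_in(b5,rmC), free(right), robot_in(rmC)}

== RESULT ==
["ball_in(b1,rmC)", "ball_in(b5,rmC)", "free(right)", "robot_in(rmC)"]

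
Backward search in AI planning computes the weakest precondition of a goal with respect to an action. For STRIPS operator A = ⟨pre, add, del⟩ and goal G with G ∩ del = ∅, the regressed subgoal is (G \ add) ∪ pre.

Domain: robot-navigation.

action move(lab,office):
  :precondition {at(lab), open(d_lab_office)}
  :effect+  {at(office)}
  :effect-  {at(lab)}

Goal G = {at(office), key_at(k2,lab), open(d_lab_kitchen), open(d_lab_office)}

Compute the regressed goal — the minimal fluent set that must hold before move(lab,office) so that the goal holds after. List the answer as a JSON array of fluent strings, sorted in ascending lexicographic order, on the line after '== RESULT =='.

Compute (G \ add) ∪ pre:
  G ∩ del = {}  (empty — regression defined)
  G \ add = {at(office), key_at(k2,lab), open(d_lab_kitchen), open(d_lab_office)} \ {at(office)} = {key_at(k2,lab), open(d_lab_kitchen), open(d_lab_office)}
  ∪ pre   = {key_at(k2,lab), open(d_lab_kitchen), open(d_lab_office)} ∪ {at(lab), open(d_lab_office)}
          = {at(lab), key_at(k2,lab), open(d_lab_kitchen), open(d_lab_office)}

== RESULT ==
["at(lab)", "key_at(k2,lab)", "open(d_lab_kitchen)", "open(d_lab_office)"]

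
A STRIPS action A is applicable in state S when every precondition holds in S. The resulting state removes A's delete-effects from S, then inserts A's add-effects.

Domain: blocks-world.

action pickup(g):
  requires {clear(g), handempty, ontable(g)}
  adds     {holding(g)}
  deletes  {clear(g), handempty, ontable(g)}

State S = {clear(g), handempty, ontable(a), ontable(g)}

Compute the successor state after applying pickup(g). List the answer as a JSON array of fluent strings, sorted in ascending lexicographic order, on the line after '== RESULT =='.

Compute (S \ del) ∪ add:
  pre ⊆ S: {clear(g), handempty, ontable(g)} ⊆ S  — applicable
  S \ del = {ontable(a)}
  ∪ add   = {holding(g), ontable(a)}

== RESULT ==
["holding(g)", "ontable(a)"]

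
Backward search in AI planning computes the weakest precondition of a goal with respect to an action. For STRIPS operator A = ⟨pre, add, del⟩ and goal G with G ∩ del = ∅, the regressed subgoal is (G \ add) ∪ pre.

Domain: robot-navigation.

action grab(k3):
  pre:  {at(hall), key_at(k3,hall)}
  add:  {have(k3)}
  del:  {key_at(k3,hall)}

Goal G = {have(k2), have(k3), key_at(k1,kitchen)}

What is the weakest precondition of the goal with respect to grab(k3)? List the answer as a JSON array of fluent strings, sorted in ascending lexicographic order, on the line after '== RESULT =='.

Regress:
  G ∩ del = {}  (empty — regression defined)
  G \ add = {have(k2), have(k3), key_at(k1,kitchen)} \ {have(k3)} = {have(k2), key_at(k1,kitchen)}
  ∪ pre   = {have(k2), key_at(k1,kitchen)} ∪ {at(hall), key_at(k3,hall)}
          = {at(hall), have(k2), key_at(k1,kitchen), key_at(k3,hall)}

== RESULT ==
["at(hall)", "have(k2)", "key_at(k1,kitchen)", "key_at(k3,hall)"]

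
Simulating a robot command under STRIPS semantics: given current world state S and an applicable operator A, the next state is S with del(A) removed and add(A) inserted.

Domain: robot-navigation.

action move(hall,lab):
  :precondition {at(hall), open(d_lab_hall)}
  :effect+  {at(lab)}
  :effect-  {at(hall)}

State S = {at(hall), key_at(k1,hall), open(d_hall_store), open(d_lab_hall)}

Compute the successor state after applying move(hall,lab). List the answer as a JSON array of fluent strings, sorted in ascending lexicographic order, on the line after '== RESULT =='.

Compute (S \ del) ∪ add:
  pre ⊆ S: {at(hall), open(d_lab_hall)} ⊆ S  — applicable
  S \ del = {key_at(k1,hall), open(d_hall_store), open(d_lab_hall)}
  ∪ add   = {at(lab), key_at(k1,hall), open(d_hall_store), open(d_lab_hall)}

== RESULT ==
["at(lab)", "key_at(k1,hall)", "open(d_hall_store)", "open(d_lab_hall)"]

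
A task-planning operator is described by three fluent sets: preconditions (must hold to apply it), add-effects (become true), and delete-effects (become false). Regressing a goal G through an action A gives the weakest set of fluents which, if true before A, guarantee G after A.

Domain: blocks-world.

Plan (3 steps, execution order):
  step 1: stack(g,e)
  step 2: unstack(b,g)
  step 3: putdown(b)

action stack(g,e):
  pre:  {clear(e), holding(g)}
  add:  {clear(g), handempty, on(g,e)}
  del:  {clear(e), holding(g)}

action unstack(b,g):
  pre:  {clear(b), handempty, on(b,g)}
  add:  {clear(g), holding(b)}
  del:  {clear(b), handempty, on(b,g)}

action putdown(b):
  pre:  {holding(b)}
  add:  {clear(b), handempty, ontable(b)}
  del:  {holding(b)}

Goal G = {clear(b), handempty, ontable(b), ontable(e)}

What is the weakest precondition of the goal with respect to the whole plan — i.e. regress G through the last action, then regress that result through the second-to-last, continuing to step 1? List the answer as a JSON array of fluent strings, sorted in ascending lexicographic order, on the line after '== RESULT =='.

Regress step by step:
  through step 3 (putdown(b)): drop {clear(b), handempty, ontable(b)}, keep {ontable(e)}, require {holding(b)}
    → {holding(b), ontable(e)}
  through step 2 (unstack(b,g)): drop {holding(b)}, keep {ontable(e)}, require {clear(b), handempty, on(b,g)}
    → {clear(b), handempty, on(b,g), ontable(e)}
  through step 1 (stack(g,e)): drop {handempty}, keep {clear(b), on(b,g), ontable(e)}, require {clear(e), holding(g)}
    → {clear(b), clear(e), holding(g), on(b,g), ontable(e)}

== RESULT ==
["clear(b)", "clear(e)", "holding(g)", "on(b,g)", "ontable(e)"]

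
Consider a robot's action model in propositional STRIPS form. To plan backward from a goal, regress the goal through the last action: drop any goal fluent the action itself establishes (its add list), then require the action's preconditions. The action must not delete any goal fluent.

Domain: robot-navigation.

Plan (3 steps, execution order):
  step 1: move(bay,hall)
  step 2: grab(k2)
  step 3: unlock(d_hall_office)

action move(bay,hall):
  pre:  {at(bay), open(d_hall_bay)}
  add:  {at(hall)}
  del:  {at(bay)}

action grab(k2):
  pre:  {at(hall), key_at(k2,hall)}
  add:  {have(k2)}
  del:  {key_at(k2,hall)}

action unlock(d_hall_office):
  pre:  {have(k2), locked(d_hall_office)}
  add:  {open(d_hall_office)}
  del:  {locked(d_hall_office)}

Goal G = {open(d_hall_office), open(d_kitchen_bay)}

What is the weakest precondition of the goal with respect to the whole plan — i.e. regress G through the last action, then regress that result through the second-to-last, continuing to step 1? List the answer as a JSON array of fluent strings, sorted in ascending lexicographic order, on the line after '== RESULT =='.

Regress step by step:
  through step 3 (unlock(d_hall_office)): drop {open(d_hall_office)}, keep {open(d_kitchen_bay)}, require {have(k2), locked(d_hall_office)}
    → {have(k2), locked(d_hall_office), open(d_kitchen_bay)}
  through step 2 (grab(k2)): drop {have(k2)}, keep {locked(d_hall_office), open(d_kitchen_bay)}, require {at(hall), key_at(k2,hall)}
    → {at(hall), key_at(k2,hall), locked(d_hall_office), open(d_kitchen_bay)}
  through step 1 (move(bay,hall)): drop {at(hall)}, keep {key_at(k2,hall), locked(d_hall_office), open(d_kitchen_bay)}, require {at(bay), open(d_hall_bay)}
    → {at(bay), key_at(k2,hall), locked(d_hall_office), open(d_hall_bay), open(d_kitchen_bay)}

== RESULT ==
["at(bay)", "key_at(k2,hall)", "locked(d_hall_office)", "open(d_hall_bay)", "open(d_kitchen_bay)"]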